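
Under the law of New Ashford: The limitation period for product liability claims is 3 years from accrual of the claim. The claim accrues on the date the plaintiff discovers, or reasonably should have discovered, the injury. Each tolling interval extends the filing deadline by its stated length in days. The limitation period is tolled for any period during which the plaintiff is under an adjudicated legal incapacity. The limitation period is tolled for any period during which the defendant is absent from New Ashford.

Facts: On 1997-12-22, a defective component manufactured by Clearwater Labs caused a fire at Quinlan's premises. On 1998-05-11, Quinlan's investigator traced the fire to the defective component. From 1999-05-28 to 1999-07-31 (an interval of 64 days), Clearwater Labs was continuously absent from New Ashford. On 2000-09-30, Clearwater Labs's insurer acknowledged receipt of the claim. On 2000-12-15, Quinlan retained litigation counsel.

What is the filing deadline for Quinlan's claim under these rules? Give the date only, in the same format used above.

2001-07-14

Under the discovery rule, the claim accrued on 1998-05-11, when Quinlan discovered the injury — not on the 1997-12-22 date of the underlying act.
The untolled deadline — 3 years after 1998-05-11 — is 2001-05-11.
The defendant's absence from the jurisdiction from 1999-05-28 to 1999-07-31 tolled the period for 64 days, extending the deadline to 2001-07-14.
The other events in the timeline have no effect on the limitation period under the stated rules.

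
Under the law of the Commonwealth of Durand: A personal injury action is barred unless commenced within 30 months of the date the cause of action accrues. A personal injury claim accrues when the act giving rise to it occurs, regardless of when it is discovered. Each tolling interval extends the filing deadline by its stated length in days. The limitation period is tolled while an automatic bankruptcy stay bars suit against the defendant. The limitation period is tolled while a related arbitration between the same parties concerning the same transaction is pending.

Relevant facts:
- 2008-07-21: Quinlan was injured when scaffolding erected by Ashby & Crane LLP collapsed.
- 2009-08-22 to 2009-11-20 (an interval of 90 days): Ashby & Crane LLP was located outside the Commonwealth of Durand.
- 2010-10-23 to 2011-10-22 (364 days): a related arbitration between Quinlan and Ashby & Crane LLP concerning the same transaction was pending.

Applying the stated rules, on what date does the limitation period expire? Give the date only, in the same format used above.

2012-01-20

The claim accrued on 2008-07-21, when the wrongful act occurred.
Adding the 30 months base period to 2008-07-21 gives a deadline of 2011-01-21, before any tolling.
The period was tolled for 364 days by the pending related arbitration (2010-10-23 to 2011-10-22), pushing the deadline to 2012-01-20.
No stated provision tolls the period for the defendant's absence, so the interval from 2009-08-22 to 2009-11-20 has no effect on the deadline.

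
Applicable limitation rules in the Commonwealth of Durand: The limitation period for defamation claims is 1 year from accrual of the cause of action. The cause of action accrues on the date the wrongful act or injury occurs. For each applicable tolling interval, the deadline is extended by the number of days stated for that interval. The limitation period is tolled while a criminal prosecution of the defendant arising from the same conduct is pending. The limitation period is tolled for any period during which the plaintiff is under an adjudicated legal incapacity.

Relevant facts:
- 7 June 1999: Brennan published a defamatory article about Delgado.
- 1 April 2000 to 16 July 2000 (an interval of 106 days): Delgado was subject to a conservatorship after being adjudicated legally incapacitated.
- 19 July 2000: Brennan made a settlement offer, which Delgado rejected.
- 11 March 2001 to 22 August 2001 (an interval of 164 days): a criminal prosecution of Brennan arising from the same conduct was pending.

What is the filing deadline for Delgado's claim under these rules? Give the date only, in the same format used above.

21 September 2000

The claim accrued on 7 June 1999, when the wrongful act occurred.
Adding the 1 year base period to 7 June 1999 gives a deadline of 7 June 2000, before any tolling.
Because the plaintiff's legal incapacity ran from 1 April 2000 to 16 July 2000, the deadline is extended by 106 days to 21 September 2000.
The pending criminal prosecution starting 11 March 2001 came too late — the period had run on 21 September 2000 — and so does not extend the deadline.
None of the other events listed affects the running of the period under the stated rules.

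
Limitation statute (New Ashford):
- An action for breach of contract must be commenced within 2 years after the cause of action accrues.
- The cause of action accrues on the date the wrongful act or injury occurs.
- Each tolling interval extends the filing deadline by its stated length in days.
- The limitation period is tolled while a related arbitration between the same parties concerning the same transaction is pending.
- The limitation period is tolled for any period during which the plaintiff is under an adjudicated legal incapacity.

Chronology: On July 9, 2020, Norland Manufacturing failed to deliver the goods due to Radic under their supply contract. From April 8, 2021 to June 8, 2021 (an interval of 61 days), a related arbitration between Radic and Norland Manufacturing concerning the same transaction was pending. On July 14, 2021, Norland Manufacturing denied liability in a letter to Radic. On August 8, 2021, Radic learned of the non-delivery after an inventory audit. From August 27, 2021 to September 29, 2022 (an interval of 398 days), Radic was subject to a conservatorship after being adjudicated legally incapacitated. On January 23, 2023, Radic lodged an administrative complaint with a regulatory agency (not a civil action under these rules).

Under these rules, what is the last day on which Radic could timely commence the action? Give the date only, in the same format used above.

Accrual is governed by the date of the act, so the period began to run on July 9, 2020; the later discovery on August 8, 2021 is irrelevant under the stated rule.
The untolled deadline — 2 years after July 9, 2020 — is July 9, 2022.
The period was tolled for 61 days by the pending related arbitration (April 8, 2021 to June 8, 2021), pushing the deadline to September 8, 2022.
Because the plaintiff's legal incapacity ran from August 27, 2021 to September 29, 2022, the deadline is extended by 398 days to October 11, 2023.
Nothing else in the chronology tolls or restarts the period.

October 11, 2023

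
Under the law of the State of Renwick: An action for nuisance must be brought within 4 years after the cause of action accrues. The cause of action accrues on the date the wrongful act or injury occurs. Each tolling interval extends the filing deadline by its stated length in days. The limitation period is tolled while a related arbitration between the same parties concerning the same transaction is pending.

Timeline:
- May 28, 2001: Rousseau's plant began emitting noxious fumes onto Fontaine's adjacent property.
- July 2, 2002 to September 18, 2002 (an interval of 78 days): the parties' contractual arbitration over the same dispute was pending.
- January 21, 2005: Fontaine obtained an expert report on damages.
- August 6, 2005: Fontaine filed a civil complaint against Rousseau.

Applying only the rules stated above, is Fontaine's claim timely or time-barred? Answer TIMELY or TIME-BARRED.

TIMELY

The cause of action accrued on May 28, 2001, the date of the act.
The untolled deadline — 4 years after May 28, 2001 — is May 28, 2005.
The pending related arbitration from July 2, 2002 to September 18, 2002 tolled the period for 78 days, extending the deadline to August 14, 2005.
Nothing else in the chronology tolls or restarts the period.
Filing on August 6, 2005 beat the August 14, 2005 deadline — the action is timely.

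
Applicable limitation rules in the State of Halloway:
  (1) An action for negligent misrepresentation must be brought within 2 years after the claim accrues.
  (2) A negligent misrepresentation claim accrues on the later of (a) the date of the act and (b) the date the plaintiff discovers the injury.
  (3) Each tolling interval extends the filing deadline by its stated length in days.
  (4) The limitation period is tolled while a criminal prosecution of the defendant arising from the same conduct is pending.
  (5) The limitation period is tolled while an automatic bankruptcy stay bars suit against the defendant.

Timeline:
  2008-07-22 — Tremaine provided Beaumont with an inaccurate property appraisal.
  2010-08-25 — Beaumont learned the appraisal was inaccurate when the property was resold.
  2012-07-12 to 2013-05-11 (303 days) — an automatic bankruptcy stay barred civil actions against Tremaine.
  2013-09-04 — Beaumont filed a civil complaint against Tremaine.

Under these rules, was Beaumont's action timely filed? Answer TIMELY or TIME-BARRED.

Taking the later of the act (2008-07-22) and discovery (2010-08-25), the claim accrued on 2010-08-25.
Adding the 2 years base period to 2010-08-25 gives a deadline of 2012-08-25, before any tolling.
The period was tolled for 303 days by the automatic bankruptcy stay (2012-07-12 to 2013-05-11), pushing the deadline to 2013-06-24.
The 2013-09-04 filing falls after the 2013-06-24 deadline; the claim is time-barred.

TIME-BARRED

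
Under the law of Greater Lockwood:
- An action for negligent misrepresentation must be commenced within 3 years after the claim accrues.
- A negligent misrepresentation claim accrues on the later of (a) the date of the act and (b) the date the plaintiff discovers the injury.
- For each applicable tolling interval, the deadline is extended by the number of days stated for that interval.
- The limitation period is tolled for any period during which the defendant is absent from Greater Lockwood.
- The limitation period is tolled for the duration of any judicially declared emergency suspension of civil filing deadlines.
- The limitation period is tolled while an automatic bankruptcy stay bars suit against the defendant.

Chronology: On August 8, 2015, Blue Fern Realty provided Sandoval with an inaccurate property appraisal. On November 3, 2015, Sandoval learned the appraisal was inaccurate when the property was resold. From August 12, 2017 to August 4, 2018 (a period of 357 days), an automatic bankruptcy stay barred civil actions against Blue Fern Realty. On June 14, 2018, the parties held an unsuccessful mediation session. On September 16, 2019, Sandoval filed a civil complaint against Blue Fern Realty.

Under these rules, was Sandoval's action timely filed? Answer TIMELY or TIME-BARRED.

The claim accrued on November 3, 2015 — the later of the August 8, 2015 act and the November 3, 2015 discovery.
The untolled deadline — 3 years after November 3, 2015 — is November 3, 2018.
The automatic bankruptcy stay from August 12, 2017 to August 4, 2018 tolled the period for 357 days, extending the deadline to October 26, 2019.
None of the other events listed affects the running of the period under the stated rules.
Sandoval filed on September 16, 2019, before the October 26, 2019 deadline, so the action is timely.

TIMELY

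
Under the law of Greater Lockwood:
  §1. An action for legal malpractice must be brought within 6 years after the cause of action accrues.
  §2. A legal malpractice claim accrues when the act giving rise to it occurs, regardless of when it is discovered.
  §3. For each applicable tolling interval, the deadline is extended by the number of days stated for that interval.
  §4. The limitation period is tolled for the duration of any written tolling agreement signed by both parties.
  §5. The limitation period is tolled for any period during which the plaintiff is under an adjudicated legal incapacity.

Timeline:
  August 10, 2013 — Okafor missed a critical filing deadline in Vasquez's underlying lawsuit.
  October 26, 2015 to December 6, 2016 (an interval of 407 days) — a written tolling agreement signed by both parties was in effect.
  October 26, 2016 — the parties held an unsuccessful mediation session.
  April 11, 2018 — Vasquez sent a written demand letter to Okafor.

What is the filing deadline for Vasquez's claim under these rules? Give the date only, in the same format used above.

The cause of action accrued on August 10, 2013, the date of the act.
The untolled deadline — 6 years after August 10, 2013 — is August 10, 2019.
The period was tolled for 407 days by the written tolling agreement (October 26, 2015 to December 6, 2016), pushing the deadline to September 20, 2020.
None of the other events listed affects the running of the period under the stated rules.

September 20, 2020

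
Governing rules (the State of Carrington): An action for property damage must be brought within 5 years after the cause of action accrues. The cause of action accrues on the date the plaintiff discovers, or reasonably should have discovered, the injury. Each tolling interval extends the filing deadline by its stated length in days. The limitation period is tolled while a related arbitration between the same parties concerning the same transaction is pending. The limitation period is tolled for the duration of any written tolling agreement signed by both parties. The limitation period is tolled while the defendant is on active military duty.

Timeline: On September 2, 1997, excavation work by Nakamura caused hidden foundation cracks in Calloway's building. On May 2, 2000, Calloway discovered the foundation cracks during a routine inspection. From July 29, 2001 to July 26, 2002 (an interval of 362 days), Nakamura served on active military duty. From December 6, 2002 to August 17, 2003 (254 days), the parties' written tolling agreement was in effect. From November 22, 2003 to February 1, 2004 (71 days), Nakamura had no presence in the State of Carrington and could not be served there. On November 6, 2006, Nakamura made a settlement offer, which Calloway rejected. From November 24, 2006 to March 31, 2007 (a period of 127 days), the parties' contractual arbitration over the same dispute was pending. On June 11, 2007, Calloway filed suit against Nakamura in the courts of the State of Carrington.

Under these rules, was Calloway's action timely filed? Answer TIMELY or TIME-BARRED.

Under the discovery rule, the claim accrued on May 2, 2000, when Calloway discovered the injury — not on the September 2, 1997 date of the underlying act.
5 years from May 2, 2000 is May 2, 2005.
The defendant's active military service from July 29, 2001 to July 26, 2002 tolled the period for 362 days, extending the deadline to April 29, 2006.
Because the written tolling agreement ran from December 6, 2002 to August 17, 2003, the deadline is extended by 254 days to January 8, 2007.
Because the pending related arbitration ran from November 24, 2006 to March 31, 2007, the deadline is extended by 127 days to May 15, 2007.
Although the defendant's absence ran from November 22, 2003 to February 1, 2004, the stated rules do not make that a tolling event, so it is disregarded.
The other events in the timeline have no effect on the limitation period under the stated rules.
Calloway filed on June 11, 2007, after the May 15, 2007 deadline, so the action is time-barred.

TIME-BARRED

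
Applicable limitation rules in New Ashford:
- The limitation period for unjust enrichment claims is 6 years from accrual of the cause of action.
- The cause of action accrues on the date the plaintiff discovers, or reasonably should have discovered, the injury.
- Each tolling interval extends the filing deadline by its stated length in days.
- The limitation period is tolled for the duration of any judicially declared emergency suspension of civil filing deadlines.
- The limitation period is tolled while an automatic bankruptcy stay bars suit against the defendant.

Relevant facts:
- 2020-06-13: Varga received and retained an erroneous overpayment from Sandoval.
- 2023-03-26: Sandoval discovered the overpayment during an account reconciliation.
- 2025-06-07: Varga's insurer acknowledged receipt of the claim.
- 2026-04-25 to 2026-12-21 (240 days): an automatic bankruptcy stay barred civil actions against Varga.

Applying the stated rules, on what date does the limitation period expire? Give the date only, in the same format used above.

2029-11-21

The claim did not accrue until Sandoval discovered the injury on 2023-03-26; the 2020-06-13 act date does not start the clock under the stated rule.
6 years from 2023-03-26 is 2029-03-26.
The period was tolled for 240 days by the automatic bankruptcy stay (2026-04-25 to 2026-12-21), pushing the deadline to 2029-11-21.
Nothing else in the chronology tolls or restarts the period.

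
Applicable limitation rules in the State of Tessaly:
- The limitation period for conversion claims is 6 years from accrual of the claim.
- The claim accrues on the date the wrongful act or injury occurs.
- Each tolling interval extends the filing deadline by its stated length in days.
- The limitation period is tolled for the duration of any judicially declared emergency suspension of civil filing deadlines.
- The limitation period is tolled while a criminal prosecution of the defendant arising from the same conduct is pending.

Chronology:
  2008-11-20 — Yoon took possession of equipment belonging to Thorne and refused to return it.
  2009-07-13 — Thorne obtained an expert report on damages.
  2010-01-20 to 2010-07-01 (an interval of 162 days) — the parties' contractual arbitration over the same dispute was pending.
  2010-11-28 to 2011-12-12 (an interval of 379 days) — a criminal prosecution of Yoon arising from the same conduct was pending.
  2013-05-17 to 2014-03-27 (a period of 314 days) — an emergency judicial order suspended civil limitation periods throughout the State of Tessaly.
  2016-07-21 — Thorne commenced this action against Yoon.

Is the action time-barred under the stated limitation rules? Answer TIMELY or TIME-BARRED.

The claim accrued on 2008-11-20, when the wrongful act occurred.
The untolled deadline — 6 years after 2008-11-20 — is 2014-11-20.
The period was tolled for 379 days by the pending criminal prosecution (2010-11-28 to 2011-12-12), pushing the deadline to 2015-12-04.
The period was tolled for 314 days by the emergency suspension of filing deadlines (2013-05-17 to 2014-03-27), pushing the deadline to 2016-10-13.
The pending related arbitration from 2010-01-20 to 2010-07-01 does not toll the period, because no stated rule makes a pending arbitration a tolling event.
Nothing else in the chronology tolls or restarts the period.
Filing on 2016-07-21 beat the 2016-10-13 deadline — the action is timely.

TIMELY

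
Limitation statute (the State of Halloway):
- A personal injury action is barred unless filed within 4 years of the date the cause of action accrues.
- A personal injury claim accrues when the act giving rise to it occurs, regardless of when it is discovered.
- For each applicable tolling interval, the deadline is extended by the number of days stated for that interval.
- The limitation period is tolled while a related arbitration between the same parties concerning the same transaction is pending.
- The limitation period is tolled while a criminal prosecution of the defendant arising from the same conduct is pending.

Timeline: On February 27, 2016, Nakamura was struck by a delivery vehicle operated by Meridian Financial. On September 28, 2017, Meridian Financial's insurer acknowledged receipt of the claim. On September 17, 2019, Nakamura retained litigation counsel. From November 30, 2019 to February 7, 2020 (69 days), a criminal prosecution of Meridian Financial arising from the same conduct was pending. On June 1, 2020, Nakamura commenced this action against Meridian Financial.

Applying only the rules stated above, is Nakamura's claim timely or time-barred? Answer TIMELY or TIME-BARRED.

TIME-BARRED

The claim accrued on February 27, 2016, when the wrongful act occurred.
Adding the 4 years base period to February 27, 2016 gives a deadline of February 27, 2020, before any tolling.
Because the pending criminal prosecution ran from November 30, 2019 to February 7, 2020, the deadline is extended by 69 days to May 6, 2020.
None of the other events listed affects the running of the period under the stated rules.
The June 1, 2020 filing falls after the May 6, 2020 deadline; the claim is time-barred.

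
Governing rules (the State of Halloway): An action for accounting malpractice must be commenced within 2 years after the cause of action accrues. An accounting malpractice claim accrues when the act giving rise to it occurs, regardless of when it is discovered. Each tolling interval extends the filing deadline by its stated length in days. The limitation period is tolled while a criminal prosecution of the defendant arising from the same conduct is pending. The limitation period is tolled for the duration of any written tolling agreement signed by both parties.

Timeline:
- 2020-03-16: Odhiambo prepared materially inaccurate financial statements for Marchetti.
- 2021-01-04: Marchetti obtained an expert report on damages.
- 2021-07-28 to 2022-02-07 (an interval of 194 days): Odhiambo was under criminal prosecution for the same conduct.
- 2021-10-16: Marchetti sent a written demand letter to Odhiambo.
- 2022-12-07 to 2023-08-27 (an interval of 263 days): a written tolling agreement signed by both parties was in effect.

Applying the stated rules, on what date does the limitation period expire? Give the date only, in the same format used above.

The claim accrued on 2020-03-16, when the wrongful act occurred.
The untolled deadline — 2 years after 2020-03-16 — is 2022-03-16.
Because the pending criminal prosecution ran from 2021-07-28 to 2022-02-07, the deadline is extended by 194 days to 2022-09-26.
By the time the written tolling agreement began on 2022-12-07, the limitation period had already expired on 2022-09-26; that interval cannot revive it.
None of the other events listed affects the running of the period under the stated rules.

2022-09-26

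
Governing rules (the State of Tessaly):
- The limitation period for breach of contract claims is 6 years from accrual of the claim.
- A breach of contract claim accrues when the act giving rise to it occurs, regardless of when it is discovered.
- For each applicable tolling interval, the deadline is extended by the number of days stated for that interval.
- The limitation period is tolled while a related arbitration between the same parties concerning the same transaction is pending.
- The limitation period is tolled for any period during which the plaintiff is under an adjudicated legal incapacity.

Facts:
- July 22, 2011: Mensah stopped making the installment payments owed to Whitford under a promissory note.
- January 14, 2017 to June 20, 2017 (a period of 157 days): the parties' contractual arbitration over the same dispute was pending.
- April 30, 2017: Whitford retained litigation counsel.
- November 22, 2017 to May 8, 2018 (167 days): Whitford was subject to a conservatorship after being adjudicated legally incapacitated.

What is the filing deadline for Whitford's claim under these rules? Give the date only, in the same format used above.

The limitation period began to run on July 22, 2011.
Adding the 6 years base period to July 22, 2011 gives a deadline of July 22, 2017, before any tolling.
The period was tolled for 157 days by the pending related arbitration (January 14, 2017 to June 20, 2017), pushing the deadline to December 26, 2017.
Because the plaintiff's legal incapacity ran from November 22, 2017 to May 8, 2018, the deadline is extended by 167 days to June 11, 2018.
None of the other events listed affects the running of the period under the stated rules.

June 11, 2018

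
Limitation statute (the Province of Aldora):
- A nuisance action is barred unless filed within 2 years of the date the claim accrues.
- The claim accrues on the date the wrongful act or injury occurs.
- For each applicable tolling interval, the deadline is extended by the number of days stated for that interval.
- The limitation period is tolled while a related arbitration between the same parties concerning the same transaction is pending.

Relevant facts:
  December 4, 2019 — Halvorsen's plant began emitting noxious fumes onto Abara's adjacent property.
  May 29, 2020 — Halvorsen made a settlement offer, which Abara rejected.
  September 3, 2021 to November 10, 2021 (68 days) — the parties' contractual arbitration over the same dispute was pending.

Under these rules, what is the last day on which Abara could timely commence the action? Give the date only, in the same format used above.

February 10, 2022

The limitation period began to run on December 4, 2019.
Adding the 2 years base period to December 4, 2019 gives a deadline of December 4, 2021, before any tolling.
The pending related arbitration from September 3, 2021 to November 10, 2021 tolled the period for 68 days, extending the deadline to February 10, 2022.
None of the other events listed affects the running of the period under the stated rules.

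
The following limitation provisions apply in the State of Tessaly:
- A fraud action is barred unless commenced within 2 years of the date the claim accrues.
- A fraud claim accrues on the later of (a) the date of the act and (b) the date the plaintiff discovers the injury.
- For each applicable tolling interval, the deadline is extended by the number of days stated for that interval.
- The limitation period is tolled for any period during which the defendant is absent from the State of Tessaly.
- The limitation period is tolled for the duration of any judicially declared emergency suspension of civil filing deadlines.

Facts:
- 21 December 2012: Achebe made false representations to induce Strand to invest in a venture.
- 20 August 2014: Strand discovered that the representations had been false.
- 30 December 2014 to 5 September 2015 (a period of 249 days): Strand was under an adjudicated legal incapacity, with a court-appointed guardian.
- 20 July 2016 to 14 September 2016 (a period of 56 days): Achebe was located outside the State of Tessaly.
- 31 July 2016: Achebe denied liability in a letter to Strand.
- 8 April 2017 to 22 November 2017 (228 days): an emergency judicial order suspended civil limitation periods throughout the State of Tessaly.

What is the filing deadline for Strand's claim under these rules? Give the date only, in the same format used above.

The claim accrued on 20 August 2014 — the later of the 21 December 2012 act and the 20 August 2014 discovery.
2 years from 20 August 2014 is 20 August 2016.
Because the defendant's absence from the jurisdiction ran from 20 July 2016 to 14 September 2016, the deadline is extended by 56 days to 15 October 2016.
The emergency suspension of filing deadlines from 8 April 2017 to 22 November 2017 began after the period had already run on 15 October 2016, so it has no tolling effect.
No stated provision tolls the period for the plaintiff's incapacity, so the interval from 30 December 2014 to 5 September 2015 has no effect on the deadline.
None of the other events listed affects the running of the period under the stated rules.

15 October 2016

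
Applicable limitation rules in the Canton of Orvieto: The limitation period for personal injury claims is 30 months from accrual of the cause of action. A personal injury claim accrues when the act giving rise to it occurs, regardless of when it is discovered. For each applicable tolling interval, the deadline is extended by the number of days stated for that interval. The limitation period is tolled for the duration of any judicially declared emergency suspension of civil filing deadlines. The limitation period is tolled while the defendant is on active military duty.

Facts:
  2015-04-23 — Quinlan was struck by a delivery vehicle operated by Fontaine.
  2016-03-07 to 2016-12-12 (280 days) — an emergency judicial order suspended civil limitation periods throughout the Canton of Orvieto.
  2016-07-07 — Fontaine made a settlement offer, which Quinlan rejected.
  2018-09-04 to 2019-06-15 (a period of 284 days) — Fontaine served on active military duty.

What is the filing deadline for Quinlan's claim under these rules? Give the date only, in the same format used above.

2018-07-30

The cause of action accrued on 2015-04-23, the date of the act.
30 months from 2015-04-23 is 2017-10-23.
The emergency suspension of filing deadlines from 2016-03-07 to 2016-12-12 tolled the period for 280 days, extending the deadline to 2018-07-30.
The defendant's active military service starting 2018-09-04 came too late — the period had run on 2018-07-30 — and so does not extend the deadline.
The other events in the timeline have no effect on the limitation period under the stated rules.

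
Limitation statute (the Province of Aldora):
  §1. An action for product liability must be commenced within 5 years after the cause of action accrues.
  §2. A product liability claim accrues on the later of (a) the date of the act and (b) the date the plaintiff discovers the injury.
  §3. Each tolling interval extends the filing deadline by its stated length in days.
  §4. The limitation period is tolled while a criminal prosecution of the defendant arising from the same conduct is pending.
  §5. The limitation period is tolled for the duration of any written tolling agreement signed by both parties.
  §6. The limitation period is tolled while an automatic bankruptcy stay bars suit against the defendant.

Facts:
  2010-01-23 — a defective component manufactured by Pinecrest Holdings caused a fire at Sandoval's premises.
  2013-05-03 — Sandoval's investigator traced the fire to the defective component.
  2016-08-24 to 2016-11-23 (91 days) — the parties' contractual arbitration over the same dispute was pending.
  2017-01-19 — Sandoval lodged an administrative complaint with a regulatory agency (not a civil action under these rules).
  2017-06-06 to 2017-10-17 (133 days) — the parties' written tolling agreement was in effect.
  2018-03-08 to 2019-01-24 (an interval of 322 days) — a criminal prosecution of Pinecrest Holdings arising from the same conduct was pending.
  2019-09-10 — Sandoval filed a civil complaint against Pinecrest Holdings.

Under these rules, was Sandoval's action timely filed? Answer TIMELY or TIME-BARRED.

TIME-BARRED

Because discovery on 2013-05-03 post-dates the 2010-01-23 act, accrual under the later-of rule falls on 2013-05-03.
The untolled deadline — 5 years after 2013-05-03 — is 2018-05-03.
The written tolling agreement from 2017-06-06 to 2017-10-17 tolled the period for 133 days, extending the deadline to 2018-09-13.
The period was tolled for 322 days by the pending criminal prosecution (2018-03-08 to 2019-01-24), pushing the deadline to 2019-08-01.
No stated provision tolls the period for a pending arbitration, so the interval from 2016-08-24 to 2016-11-23 has no effect on the deadline.
The other events in the timeline have no effect on the limitation period under the stated rules.
The 2019-09-10 filing falls after the 2019-08-01 deadline; the claim is time-barred.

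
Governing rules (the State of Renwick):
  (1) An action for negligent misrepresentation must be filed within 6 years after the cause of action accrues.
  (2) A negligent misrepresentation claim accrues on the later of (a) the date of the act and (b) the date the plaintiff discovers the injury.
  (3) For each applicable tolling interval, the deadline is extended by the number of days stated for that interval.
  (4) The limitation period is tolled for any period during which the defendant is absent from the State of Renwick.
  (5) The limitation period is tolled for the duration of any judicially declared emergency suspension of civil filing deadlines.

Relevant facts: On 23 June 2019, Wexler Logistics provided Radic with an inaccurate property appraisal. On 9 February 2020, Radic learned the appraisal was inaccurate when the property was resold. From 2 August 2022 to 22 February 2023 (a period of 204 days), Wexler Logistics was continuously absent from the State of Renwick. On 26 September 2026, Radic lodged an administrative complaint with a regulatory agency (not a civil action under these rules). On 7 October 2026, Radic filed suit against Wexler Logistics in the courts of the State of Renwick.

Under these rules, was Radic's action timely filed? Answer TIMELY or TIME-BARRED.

TIME-BARRED

The claim accrued on 9 February 2020 — the later of the 23 June 2019 act and the 9 February 2020 discovery.
6 years from 9 February 2020 is 9 February 2026.
Because the defendant's absence from the jurisdiction ran from 2 August 2022 to 22 February 2023, the deadline is extended by 204 days to 1 September 2026.
None of the other events listed affects the running of the period under the stated rules.
The 7 October 2026 filing falls after the 1 September 2026 deadline; the claim is time-barred.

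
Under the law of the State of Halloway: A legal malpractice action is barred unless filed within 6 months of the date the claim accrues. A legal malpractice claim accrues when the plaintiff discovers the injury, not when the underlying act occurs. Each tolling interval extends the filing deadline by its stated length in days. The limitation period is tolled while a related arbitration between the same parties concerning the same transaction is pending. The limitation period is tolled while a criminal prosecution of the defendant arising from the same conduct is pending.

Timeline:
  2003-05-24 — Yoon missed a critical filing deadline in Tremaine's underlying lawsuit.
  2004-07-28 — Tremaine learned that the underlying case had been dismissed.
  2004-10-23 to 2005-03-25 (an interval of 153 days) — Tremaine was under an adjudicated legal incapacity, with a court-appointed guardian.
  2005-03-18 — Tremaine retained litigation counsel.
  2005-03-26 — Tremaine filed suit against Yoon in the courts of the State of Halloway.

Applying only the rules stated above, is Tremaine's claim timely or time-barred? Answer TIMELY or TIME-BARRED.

The claim did not accrue until Tremaine discovered the injury on 2004-07-28; the 2003-05-24 act date does not start the clock under the stated rule.
The untolled deadline — 6 months after 2004-07-28 — is 2005-01-28.
Although the plaintiff's incapacity ran from 2004-10-23 to 2005-03-25, the stated rules do not make that a tolling event, so it is disregarded.
Nothing else in the chronology tolls or restarts the period.
Tremaine filed on 2005-03-26, after the 2005-01-28 deadline, so the action is time-barred.

TIME-BARRED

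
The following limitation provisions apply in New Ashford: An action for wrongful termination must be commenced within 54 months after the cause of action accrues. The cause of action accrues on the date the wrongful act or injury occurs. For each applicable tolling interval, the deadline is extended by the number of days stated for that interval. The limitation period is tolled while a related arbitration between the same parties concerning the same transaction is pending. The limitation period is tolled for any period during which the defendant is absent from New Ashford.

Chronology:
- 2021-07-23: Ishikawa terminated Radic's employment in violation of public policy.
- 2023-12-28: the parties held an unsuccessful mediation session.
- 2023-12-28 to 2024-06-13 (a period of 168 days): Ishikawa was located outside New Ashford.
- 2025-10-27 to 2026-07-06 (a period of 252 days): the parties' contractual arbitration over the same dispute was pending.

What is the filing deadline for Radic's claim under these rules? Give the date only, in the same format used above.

2027-03-19

The claim accrued on 2021-07-23, when the wrongful act occurred.
The untolled deadline — 54 months after 2021-07-23 — is 2026-01-23.
The defendant's absence from the jurisdiction from 2023-12-28 to 2024-06-13 tolled the period for 168 days, extending the deadline to 2026-07-10.
Because the pending related arbitration ran from 2025-10-27 to 2026-07-06, the deadline is extended by 252 days to 2027-03-19.
Nothing else in the chronology tolls or restarts the period.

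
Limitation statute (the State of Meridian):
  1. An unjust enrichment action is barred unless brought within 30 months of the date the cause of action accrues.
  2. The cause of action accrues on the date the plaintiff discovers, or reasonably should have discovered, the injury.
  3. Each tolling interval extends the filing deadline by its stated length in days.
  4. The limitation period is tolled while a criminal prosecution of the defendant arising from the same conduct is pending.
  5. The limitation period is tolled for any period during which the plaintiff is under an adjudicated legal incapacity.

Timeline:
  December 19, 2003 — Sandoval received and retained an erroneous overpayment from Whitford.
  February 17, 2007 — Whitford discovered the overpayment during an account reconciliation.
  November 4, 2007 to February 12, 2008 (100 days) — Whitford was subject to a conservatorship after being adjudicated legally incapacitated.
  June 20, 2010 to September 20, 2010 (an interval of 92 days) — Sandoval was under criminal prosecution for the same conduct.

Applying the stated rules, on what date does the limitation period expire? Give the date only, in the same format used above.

November 25, 2009

The claim did not accrue until Whitford discovered the injury on February 17, 2007; the December 19, 2003 act date does not start the clock under the stated rule.
30 months from February 17, 2007 is August 17, 2009.
The period was tolled for 100 days by the plaintiff's legal incapacity (November 4, 2007 to February 12, 2008), pushing the deadline to November 25, 2009.
The pending criminal prosecution from June 20, 2010 to September 20, 2010 began after the period had already run on November 25, 2009, so it has no tolling effect.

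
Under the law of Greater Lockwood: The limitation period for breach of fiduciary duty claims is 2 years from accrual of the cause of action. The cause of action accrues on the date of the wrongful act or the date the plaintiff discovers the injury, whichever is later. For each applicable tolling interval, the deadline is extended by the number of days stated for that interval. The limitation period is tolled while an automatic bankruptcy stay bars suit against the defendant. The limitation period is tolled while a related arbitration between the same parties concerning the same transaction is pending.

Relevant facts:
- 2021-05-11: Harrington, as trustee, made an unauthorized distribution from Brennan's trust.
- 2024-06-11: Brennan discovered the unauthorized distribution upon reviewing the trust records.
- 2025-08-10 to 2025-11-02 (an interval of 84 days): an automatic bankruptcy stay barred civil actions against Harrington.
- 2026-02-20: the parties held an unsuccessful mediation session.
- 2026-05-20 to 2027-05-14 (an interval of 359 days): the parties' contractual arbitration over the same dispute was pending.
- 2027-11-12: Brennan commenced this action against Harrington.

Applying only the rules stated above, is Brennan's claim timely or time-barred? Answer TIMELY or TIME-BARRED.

The claim accrued on 2024-06-11 — the later of the 2021-05-11 act and the 2024-06-11 discovery.
2 years from 2024-06-11 is 2026-06-11.
Because the automatic bankruptcy stay ran from 2025-08-10 to 2025-11-02, the deadline is extended by 84 days to 2026-09-03.
The period was tolled for 359 days by the pending related arbitration (2026-05-20 to 2027-05-14), pushing the deadline to 2027-08-28.
The other events in the timeline have no effect on the limitation period under the stated rules.
Brennan filed on 2027-11-12, after the 2027-08-28 deadline, so the action is time-barred.

TIME-BARRED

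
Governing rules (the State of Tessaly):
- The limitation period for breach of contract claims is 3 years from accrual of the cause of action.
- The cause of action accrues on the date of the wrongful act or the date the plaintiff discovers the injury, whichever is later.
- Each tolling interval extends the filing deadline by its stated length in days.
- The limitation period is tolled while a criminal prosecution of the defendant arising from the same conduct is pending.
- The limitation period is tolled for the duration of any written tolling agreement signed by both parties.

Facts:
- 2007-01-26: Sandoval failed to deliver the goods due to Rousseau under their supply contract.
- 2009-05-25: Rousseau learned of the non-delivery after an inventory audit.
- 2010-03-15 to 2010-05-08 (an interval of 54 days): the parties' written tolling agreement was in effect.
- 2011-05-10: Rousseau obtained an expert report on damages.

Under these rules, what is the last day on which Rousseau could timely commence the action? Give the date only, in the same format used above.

Taking the later of the act (2007-01-26) and discovery (2009-05-25), the claim accrued on 2009-05-25.
3 years from 2009-05-25 is 2012-05-25.
Because the written tolling agreement ran from 2010-03-15 to 2010-05-08, the deadline is extended by 54 days to 2012-07-18.
Nothing else in the chronology tolls or restarts the period.

2012-07-18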